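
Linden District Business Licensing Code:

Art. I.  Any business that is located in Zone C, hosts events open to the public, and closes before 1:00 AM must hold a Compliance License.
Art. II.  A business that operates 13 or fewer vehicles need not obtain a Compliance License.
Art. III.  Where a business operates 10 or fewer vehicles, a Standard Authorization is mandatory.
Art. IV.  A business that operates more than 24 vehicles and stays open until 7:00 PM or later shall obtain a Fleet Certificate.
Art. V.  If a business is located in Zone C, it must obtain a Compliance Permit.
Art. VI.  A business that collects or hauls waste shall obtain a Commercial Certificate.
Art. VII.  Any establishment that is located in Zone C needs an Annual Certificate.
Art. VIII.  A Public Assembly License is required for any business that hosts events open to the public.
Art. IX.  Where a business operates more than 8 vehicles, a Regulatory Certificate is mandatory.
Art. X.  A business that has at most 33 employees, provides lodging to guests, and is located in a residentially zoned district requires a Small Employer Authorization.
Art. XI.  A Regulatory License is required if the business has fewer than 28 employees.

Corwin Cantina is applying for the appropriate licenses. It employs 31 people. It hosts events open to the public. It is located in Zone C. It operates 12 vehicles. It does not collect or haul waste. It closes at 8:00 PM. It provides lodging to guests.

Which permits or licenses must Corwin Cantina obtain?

Annual Certificate, Compliance Permit, Public Assembly License, Regulatory Certificate

Art. I. is located in Zone C; hosts events open to the public; closes 8:00 PM, at/before 1:00 AM → Compliance License required.
Art. II. vehicles 12 ≤ 13 → exempt from Compliance License.
Art. III. vehicles 12 > 10 → Standard Authorization not required.
Art. IV. vehicles 12 ≤ 24; closes 8:00 PM, after 7:00 PM → Fleet Certificate not required.
Art. V. is located in Zone C → Compliance Permit required.
Art. VI. does not collect or haul waste → Commercial Certificate not required.
Art. VII. is located in Zone C → Annual Certificate required.
Art. VIII. hosts events open to the public → Public Assembly License required.
Art. IX. vehicles 12 > 8 → Regulatory Certificate required.
Art. X. employees 31 ≤ 33; provides lodging to guests; is located in Zone C (not: is located in a residentially zoned district) → Small Employer Authorization not required.
Art. XI. employees 31 ≥ 28 → Regulatory License not required.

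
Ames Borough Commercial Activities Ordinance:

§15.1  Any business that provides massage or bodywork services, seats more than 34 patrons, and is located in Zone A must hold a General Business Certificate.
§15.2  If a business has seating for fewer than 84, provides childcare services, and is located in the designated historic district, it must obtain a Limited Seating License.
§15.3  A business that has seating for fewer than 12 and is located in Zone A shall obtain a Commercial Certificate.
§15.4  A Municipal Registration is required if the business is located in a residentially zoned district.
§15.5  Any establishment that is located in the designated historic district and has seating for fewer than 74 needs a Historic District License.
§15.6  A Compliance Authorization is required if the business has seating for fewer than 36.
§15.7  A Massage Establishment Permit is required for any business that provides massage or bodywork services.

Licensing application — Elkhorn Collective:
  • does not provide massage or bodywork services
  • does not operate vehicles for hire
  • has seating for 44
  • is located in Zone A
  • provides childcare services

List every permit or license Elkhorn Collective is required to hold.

None

§15.1 does not provide massage or bodywork services; seating 44 > 34; is located in Zone A → General Business Certificate not required.
§15.2 seating 44 < 84; provides childcare services; is located in Zone A (not: is located in the designated historic district) → Limited Seating License not required.
§15.3 seating 44 ≥ 12; is located in Zone A → Commercial Certificate not required.
§15.4 is located in Zone A (not: is located in a residentially zoned district) → Municipal Registration not required.
§15.5 is located in Zone A (not: is located in the designated historic district); seating 44 < 74 → Historic District License not required.
§15.6 seating 44 ≥ 36 → Compliance Authorization not required.
§15.7 does not provide massage or bodywork services → Massage Establishment Permit not required.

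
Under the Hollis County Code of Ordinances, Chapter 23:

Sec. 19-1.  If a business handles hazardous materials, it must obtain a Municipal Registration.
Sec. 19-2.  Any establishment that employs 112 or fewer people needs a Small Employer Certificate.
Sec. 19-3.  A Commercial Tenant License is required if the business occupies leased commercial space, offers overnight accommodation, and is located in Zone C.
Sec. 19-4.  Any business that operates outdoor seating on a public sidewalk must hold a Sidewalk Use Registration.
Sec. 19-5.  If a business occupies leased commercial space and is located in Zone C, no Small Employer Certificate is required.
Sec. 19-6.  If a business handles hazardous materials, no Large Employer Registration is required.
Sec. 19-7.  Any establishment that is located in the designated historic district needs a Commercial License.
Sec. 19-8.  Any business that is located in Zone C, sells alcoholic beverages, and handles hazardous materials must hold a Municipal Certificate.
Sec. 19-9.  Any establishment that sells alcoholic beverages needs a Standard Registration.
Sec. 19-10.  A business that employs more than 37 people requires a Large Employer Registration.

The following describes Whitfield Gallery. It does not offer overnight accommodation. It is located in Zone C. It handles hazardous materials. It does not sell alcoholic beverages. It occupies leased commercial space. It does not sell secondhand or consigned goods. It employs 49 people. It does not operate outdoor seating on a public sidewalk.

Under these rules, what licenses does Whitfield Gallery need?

Municipal Registration

Sec. 19-1. handles hazardous materials → Municipal Registration required.
Sec. 19-2. employees 49 ≤ 112 → Small Employer Certificate required.
Sec. 19-3. occupies leased commercial space; does not offer overnight accommodation; is located in Zone C → Commercial Tenant License not required.
Sec. 19-4. does not operate outdoor seating on a public sidewalk → Sidewalk Use Registration not required.
Sec. 19-5. occupies leased commercial space; is located in Zone C → exempt from Small Employer Certificate.
Sec. 19-6. handles hazardous materials → exempt from Large Employer Registration.
Sec. 19-7. is located in Zone C (not: is located in the designated historic district) → Commercial License not required.
Sec. 19-8. is located in Zone C; does not sell alcoholic beverages; handles hazardous materials → Municipal Certificate not required.
Sec. 19-9. does not sell alcoholic beverages → Standard Registration not required.
Sec. 19-10. employees 49 > 37 → Large Employer Registration required.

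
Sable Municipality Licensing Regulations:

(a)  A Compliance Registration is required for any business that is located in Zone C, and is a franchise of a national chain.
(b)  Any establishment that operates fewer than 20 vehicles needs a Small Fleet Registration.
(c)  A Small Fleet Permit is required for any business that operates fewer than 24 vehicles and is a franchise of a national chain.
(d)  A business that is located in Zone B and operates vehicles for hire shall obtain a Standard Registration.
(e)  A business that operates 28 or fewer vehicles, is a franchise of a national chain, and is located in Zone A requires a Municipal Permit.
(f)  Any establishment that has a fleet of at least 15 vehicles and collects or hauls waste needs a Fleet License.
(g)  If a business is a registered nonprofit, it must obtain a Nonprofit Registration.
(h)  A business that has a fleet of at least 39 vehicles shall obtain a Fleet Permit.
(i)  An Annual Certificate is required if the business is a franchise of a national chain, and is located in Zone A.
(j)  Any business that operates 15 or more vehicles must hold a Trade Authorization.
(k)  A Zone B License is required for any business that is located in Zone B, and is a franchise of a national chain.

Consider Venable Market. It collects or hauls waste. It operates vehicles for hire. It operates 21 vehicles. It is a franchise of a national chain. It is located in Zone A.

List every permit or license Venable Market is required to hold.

Annual Certificate, Fleet License, Municipal Permit, Small Fleet Permit, Trade Authorization

(a) is located in Zone A (not: is located in Zone C); is a franchise of a national chain → Compliance Registration not required.
(b) vehicles 21 ≥ 20 → Small Fleet Registration not required.
(c) vehicles 21 < 24; is a franchise of a national chain → Small Fleet Permit required.
(d) is located in Zone A (not: is located in Zone B); operates vehicles for hire → Standard Registration not required.
(e) vehicles 21 ≤ 28; is a franchise of a national chain; is located in Zone A → Municipal Permit required.
(f) vehicles 21 ≥ 15; collects or hauls waste → Fleet License required.
(g) is a franchise of a national chain (not: is a registered nonprofit) → Nonprofit Registration not required.
(h) vehicles 21 < 39 → Fleet Permit not required.
(i) is a franchise of a national chain; is located in Zone A → Annual Certificate required.
(j) vehicles 21 ≥ 15 → Trade Authorization required.
(k) is located in Zone A (not: is located in Zone B); is a franchise of a national chain → Zone B License not required.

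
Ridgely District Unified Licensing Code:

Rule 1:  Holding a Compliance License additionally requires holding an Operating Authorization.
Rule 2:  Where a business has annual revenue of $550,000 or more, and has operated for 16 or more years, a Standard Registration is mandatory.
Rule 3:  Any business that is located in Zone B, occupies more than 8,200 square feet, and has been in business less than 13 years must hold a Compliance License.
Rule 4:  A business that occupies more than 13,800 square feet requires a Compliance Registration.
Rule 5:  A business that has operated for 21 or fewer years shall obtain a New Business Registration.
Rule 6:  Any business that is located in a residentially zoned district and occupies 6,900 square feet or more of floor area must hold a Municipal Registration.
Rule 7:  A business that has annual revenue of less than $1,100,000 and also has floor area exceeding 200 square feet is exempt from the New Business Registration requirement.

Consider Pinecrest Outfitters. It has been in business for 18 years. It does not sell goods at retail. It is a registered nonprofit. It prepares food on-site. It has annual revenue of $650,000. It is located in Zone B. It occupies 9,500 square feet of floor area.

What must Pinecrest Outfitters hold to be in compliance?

Standard Registration

Rule 1: Compliance License is not required → no effect.
Rule 2: revenue $650,000 ≥ $550,000; years in business 18 ≥ 16 → Standard Registration required.
Rule 3: is located in Zone B; floor area 9,500 square feet > 8,200 square feet; years in business 18 ≥ 13 → Compliance License not required.
Rule 4: floor area 9,500 square feet ≤ 13,800 square feet → Compliance Registration not required.
Rule 5: years in business 18 ≤ 21 → New Business Registration required.
Rule 6: is located in Zone B (not: is located in a residentially zoned district); floor area 9,500 square feet ≥ 6,900 square feet → Municipal Registration not required.
Rule 7: revenue $650,000 < $1,100,000; floor area 9,500 square feet > 200 square feet → exempt from New Business Registration.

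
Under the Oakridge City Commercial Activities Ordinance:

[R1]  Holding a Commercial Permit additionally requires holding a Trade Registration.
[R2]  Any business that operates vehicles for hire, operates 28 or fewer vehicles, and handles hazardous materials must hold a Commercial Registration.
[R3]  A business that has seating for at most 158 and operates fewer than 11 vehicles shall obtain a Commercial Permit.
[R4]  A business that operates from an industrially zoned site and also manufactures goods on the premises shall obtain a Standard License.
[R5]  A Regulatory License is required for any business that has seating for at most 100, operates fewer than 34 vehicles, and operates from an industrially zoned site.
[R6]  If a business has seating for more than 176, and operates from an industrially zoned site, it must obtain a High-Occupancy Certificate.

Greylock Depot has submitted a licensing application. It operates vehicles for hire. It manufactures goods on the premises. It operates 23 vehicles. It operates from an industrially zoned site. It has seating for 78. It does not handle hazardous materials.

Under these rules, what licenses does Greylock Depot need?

[R1] Commercial Permit is not required → no effect.
[R2] operates vehicles for hire; vehicles 23 ≤ 28; does not handle hazardous materials → Commercial Registration not required.
[R3] seating 78 ≤ 158; vehicles 23 ≥ 11 → Commercial Permit not required.
[R4] operates from an industrially zoned site; manufactures goods on the premises → Standard License required.
[R5] seating 78 ≤ 100; vehicles 23 < 34; operates from an industrially zoned site → Regulatory License required.
[R6] seating 78 ≤ 176; operates from an industrially zoned site → High-Occupancy Certificate not required.

Regulatory License, Standard License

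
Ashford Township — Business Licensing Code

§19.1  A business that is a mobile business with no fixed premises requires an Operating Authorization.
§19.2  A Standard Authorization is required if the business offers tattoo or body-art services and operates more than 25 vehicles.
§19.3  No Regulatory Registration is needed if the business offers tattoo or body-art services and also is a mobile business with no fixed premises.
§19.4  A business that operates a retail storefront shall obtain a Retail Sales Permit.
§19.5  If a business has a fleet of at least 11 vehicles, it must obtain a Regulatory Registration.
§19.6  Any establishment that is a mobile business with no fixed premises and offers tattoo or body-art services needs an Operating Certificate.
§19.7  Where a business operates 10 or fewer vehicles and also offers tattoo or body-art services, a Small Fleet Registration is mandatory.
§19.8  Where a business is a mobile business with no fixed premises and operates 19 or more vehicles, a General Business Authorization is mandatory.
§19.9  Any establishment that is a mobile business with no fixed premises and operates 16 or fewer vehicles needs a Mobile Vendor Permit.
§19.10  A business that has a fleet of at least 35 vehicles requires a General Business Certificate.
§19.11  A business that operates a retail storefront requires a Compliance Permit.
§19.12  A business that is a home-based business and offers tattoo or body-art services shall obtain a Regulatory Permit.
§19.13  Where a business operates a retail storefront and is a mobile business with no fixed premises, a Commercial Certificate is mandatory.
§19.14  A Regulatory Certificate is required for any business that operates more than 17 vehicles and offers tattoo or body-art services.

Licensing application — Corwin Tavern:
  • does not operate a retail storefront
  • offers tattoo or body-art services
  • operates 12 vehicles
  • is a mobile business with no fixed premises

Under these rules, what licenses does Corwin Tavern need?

§19.1 is a mobile business with no fixed premises → Operating Authorization required.
§19.2 offers tattoo or body-art services; vehicles 12 ≤ 25 → Standard Authorization not required.
§19.3 offers tattoo or body-art services; is a mobile business with no fixed premises → exempt from Regulatory Registration.
§19.4 does not operate a retail storefront → Retail Sales Permit not required.
§19.5 vehicles 12 ≥ 11 → Regulatory Registration required.
§19.6 is a mobile business with no fixed premises; offers tattoo or body-art services → Operating Certificate required.
§19.7 vehicles 12 > 10; offers tattoo or body-art services → Small Fleet Registration not required.
§19.8 is a mobile business with no fixed premises; vehicles 12 < 19 → General Business Authorization not required.
§19.9 is a mobile business with no fixed premises; vehicles 12 ≤ 16 → Mobile Vendor Permit required.
§19.10 vehicles 12 < 35 → General Business Certificate not required.
§19.11 does not operate a retail storefront → Compliance Permit not required.
§19.12 is a mobile business with no fixed premises (not: is a home-based business); offers tattoo or body-art services → Regulatory Permit not required.
§19.13 does not operate a retail storefront; is a mobile business with no fixed premises → Commercial Certificate not required.
§19.14 vehicles 12 ≤ 17; offers tattoo or body-art services → Regulatory Certificate not required.

Mobile Vendor Permit, Operating Authorization, Operating Certificate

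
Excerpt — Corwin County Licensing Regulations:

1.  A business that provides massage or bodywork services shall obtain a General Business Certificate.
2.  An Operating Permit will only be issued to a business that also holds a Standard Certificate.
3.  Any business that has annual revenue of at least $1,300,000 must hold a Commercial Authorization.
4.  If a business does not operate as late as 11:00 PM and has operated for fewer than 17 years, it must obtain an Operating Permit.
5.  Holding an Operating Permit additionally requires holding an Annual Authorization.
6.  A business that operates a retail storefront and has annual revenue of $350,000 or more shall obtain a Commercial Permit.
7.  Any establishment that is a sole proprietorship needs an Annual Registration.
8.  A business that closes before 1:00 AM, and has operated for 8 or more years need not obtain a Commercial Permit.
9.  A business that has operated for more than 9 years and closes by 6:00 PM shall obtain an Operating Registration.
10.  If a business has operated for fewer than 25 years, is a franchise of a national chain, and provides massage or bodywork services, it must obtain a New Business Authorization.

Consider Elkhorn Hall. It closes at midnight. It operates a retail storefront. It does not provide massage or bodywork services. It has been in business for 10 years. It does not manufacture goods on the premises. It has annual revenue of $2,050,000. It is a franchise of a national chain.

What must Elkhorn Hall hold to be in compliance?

Commercial Authorization

1. does not provide massage or bodywork services → General Business Certificate not required.
2. Operating Permit is not required → no effect.
3. revenue $2,050,000 ≥ $1,300,000 → Commercial Authorization required.
4. closes midnight, after 11:00 PM; years in business 10 < 17 → Operating Permit not required.
5. Operating Permit is not required → no effect.
6. operates a retail storefront; revenue $2,050,000 ≥ $350,000 → Commercial Permit required.
7. is a franchise of a national chain (not: is a sole proprietorship) → Annual Registration not required.
8. closes midnight, at/before 1:00 AM; years in business 10 ≥ 8 → exempt from Commercial Permit.
9. years in business 10 > 9; closes midnight, after 6:00 PM → Operating Registration not required.
10. years in business 10 < 25; is a franchise of a national chain; does not provide massage or bodywork services → New Business Authorization not required.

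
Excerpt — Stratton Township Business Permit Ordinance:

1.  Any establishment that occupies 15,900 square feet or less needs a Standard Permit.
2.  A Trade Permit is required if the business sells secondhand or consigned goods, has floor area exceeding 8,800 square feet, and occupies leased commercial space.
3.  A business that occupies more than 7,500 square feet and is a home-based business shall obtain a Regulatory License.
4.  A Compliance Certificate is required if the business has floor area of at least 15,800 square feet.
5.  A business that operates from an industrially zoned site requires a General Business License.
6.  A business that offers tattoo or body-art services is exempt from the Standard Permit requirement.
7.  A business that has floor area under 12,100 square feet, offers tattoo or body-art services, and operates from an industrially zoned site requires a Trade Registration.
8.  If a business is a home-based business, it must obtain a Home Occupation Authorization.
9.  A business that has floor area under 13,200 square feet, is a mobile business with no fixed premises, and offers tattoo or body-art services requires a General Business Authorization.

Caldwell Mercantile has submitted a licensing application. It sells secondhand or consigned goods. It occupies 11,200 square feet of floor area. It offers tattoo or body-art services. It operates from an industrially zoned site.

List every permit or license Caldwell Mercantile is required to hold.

General Business License, Trade Registration

1. floor area 11,200 square feet ≤ 15,900 square feet → Standard Permit required.
2. sells secondhand or consigned goods; floor area 11,200 square feet > 8,800 square feet; operates from an industrially zoned site (not: occupies leased commercial space) → Trade Permit not required.
3. floor area 11,200 square feet > 7,500 square feet; operates from an industrially zoned site (not: is a home-based business) → Regulatory License not required.
4. floor area 11,200 square feet < 15,800 square feet → Compliance Certificate not required.
5. operates from an industrially zoned site → General Business License required.
6. offers tattoo or body-art services → exempt from Standard Permit.
7. floor area 11,200 square feet < 12,100 square feet; offers tattoo or body-art services; operates from an industrially zoned site → Trade Registration required.
8. operates from an industrially zoned site (not: is a home-based business) → Home Occupation Authorization not required.
9. floor area 11,200 square feet < 13,200 square feet; operates from an industrially zoned site (not: is a mobile business with no fixed premises); offers tattoo or body-art services → General Business Authorization not required.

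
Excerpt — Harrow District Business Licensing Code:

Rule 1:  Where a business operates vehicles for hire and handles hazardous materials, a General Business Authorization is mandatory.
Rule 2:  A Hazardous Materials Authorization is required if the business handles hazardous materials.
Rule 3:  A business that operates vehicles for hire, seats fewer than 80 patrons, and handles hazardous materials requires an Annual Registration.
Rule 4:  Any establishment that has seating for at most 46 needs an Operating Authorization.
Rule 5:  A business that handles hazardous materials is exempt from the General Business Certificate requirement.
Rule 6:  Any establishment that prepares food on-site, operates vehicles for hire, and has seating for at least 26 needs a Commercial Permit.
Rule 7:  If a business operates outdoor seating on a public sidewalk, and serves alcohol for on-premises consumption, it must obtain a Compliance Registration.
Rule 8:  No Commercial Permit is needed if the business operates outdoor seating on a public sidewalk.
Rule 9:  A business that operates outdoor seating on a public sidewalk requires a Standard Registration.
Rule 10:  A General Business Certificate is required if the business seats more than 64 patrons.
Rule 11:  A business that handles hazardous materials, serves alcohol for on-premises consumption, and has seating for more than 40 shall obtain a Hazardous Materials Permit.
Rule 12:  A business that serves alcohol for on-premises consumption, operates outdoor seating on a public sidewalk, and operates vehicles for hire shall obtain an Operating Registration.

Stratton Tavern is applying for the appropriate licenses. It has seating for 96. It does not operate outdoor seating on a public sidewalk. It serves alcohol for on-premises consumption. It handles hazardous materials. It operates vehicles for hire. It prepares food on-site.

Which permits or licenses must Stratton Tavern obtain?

Rule 1: operates vehicles for hire; handles hazardous materials → General Business Authorization required.
Rule 2: handles hazardous materials → Hazardous Materials Authorization required.
Rule 3: operates vehicles for hire; seating 96 ≥ 80; handles hazardous materials → Annual Registration not required.
Rule 4: seating 96 > 46 → Operating Authorization not required.
Rule 5: handles hazardous materials → exempt from General Business Certificate.
Rule 6: prepares food on-site; operates vehicles for hire; seating 96 ≥ 26 → Commercial Permit required.
Rule 7: does not operate outdoor seating on a public sidewalk; serves alcohol for on-premises consumption → Compliance Registration not required.
Rule 8: does not operate outdoor seating on a public sidewalk → Commercial Permit exemption does not apply.
Rule 9: does not operate outdoor seating on a public sidewalk → Standard Registration not required.
Rule 10: seating 96 > 64 → General Business Certificate required.
Rule 11: handles hazardous materials; serves alcohol for on-premises consumption; seating 96 > 40 → Hazardous Materials Permit required.
Rule 12: serves alcohol for on-premises consumption; does not operate outdoor seating on a public sidewalk; operates vehicles for hire → Operating Registration not required.

Commercial Permit, General Business Authorization, Hazardous Materials Authorization, Hazardous Materials Permit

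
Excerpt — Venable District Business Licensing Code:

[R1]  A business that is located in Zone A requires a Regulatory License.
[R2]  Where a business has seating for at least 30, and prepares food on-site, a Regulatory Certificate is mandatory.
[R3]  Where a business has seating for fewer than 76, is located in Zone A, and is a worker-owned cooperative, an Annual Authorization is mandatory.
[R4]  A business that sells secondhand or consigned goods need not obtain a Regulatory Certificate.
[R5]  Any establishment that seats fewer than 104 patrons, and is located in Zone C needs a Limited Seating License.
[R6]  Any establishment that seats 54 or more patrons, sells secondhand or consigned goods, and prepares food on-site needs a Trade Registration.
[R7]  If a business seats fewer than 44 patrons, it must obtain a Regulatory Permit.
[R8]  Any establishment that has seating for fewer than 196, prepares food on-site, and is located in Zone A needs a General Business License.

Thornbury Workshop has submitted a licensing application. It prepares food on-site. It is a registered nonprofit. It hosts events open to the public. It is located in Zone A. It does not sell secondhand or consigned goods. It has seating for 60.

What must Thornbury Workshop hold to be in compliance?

[R1] is located in Zone A → Regulatory License required.
[R2] seating 60 ≥ 30; prepares food on-site → Regulatory Certificate required.
[R3] seating 60 < 76; is located in Zone A; is a registered nonprofit (not: is a worker-owned cooperative) → Annual Authorization not required.
[R4] does not sell secondhand or consigned goods → Regulatory Certificate exemption does not apply.
[R5] seating 60 < 104; is located in Zone A (not: is located in Zone C) → Limited Seating License not required.
[R6] seating 60 ≥ 54; does not sell secondhand or consigned goods; prepares food on-site → Trade Registration not required.
[R7] seating 60 ≥ 44 → Regulatory Permit not required.
[R8] seating 60 < 196; prepares food on-site; is located in Zone A → General Business License required.

General Business License, Regulatory Certificate, Regulatory License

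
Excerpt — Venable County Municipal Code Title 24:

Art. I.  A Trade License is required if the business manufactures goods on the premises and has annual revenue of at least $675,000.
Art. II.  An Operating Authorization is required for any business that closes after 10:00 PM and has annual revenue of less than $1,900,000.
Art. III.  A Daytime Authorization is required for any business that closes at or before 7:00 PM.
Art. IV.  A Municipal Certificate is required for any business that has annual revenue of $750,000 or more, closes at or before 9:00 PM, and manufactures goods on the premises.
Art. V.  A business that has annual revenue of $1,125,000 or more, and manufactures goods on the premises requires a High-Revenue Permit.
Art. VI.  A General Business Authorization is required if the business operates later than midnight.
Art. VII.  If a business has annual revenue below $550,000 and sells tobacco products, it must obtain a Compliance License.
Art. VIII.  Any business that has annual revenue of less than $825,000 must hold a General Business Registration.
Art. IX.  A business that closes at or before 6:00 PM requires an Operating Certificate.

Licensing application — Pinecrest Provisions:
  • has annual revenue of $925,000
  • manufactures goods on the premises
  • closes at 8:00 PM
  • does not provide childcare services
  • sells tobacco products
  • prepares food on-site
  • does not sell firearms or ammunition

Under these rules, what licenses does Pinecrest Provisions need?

Art. I. manufactures goods on the premises; revenue $925,000 ≥ $675,000 → Trade License required.
Art. II. closes 8:00 PM, at/before 10:00 PM; revenue $925,000 < $1,900,000 → Operating Authorization not required.
Art. III. closes 8:00 PM, after 7:00 PM → Daytime Authorization not required.
Art. IV. revenue $925,000 ≥ $750,000; closes 8:00 PM, at/before 9:00 PM; manufactures goods on the premises → Municipal Certificate required.
Art. V. revenue $925,000 < $1,125,000; manufactures goods on the premises → High-Revenue Permit not required.
Art. VI. closes 8:00 PM, at/before midnight → General Business Authorization not required.
Art. VII. revenue $925,000 ≥ $550,000; sells tobacco products → Compliance License not required.
Art. VIII. revenue $925,000 ≥ $825,000 → General Business Registration not required.
Art. IX. closes 8:00 PM, after 6:00 PM → Operating Certificate not required.

Municipal Certificate, Trade License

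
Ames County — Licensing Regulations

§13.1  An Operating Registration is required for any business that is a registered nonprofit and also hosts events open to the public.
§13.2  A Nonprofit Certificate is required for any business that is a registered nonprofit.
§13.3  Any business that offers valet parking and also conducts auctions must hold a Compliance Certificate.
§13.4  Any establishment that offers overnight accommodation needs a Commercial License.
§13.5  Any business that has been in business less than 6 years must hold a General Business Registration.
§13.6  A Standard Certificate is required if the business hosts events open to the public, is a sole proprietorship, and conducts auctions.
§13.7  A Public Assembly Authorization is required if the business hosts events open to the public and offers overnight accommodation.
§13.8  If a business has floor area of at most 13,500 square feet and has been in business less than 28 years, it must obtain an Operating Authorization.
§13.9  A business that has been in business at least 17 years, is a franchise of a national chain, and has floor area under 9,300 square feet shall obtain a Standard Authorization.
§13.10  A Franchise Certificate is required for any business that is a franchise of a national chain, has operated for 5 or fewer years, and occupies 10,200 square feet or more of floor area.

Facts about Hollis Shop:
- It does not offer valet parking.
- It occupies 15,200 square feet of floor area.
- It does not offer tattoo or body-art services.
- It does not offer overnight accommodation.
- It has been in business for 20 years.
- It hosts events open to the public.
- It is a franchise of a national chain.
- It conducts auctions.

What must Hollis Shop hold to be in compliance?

§13.1 is a franchise of a national chain (not: is a registered nonprofit); hosts events open to the public → Operating Registration not required.
§13.2 is a franchise of a national chain (not: is a registered nonprofit) → Nonprofit Certificate not required.
§13.3 does not offer valet parking; conducts auctions → Compliance Certificate not required.
§13.4 does not offer overnight accommodation → Commercial License not required.
§13.5 years in business 20 ≥ 6 → General Business Registration not required.
§13.6 hosts events open to the public; is a franchise of a national chain (not: is a sole proprietorship); conducts auctions → Standard Certificate not required.
§13.7 hosts events open to the public; does not offer overnight accommodation → Public Assembly Authorization not required.
§13.8 floor area 15,200 square feet > 13,500 square feet; years in business 20 < 28 → Operating Authorization not required.
§13.9 years in business 20 ≥ 17; is a franchise of a national chain; floor area 15,200 square feet ≥ 9,300 square feet → Standard Authorization not required.
§13.10 is a franchise of a national chain; years in business 20 > 5; floor area 15,200 square feet ≥ 10,200 square feet → Franchise Certificate not required.

None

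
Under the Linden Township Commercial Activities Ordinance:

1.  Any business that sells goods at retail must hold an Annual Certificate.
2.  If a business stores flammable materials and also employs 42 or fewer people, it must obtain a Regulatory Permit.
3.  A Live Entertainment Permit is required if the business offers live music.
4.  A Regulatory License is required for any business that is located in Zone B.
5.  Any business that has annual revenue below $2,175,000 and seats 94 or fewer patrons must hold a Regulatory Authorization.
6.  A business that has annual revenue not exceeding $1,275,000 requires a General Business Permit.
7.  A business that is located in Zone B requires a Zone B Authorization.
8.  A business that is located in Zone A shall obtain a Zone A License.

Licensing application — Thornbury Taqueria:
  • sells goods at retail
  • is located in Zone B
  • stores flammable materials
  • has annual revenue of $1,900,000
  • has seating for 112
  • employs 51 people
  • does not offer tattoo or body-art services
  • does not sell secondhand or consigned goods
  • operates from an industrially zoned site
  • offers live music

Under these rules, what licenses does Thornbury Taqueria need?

1. sells goods at retail → Annual Certificate required.
2. stores flammable materials; employees 51 > 42 → Regulatory Permit not required.
3. offers live music → Live Entertainment Permit required.
4. is located in Zone B → Regulatory License required.
5. revenue $1,900,000 < $2,175,000; seating 112 > 94 → Regulatory Authorization not required.
6. revenue $1,900,000 > $1,275,000 → General Business Permit not required.
7. is located in Zone B → Zone B Authorization required.
8. is located in Zone B (not: is located in Zone A) → Zone A License not required.

Annual Certificate, Live Entertainment Permit, Regulatory License, Zone B Authorization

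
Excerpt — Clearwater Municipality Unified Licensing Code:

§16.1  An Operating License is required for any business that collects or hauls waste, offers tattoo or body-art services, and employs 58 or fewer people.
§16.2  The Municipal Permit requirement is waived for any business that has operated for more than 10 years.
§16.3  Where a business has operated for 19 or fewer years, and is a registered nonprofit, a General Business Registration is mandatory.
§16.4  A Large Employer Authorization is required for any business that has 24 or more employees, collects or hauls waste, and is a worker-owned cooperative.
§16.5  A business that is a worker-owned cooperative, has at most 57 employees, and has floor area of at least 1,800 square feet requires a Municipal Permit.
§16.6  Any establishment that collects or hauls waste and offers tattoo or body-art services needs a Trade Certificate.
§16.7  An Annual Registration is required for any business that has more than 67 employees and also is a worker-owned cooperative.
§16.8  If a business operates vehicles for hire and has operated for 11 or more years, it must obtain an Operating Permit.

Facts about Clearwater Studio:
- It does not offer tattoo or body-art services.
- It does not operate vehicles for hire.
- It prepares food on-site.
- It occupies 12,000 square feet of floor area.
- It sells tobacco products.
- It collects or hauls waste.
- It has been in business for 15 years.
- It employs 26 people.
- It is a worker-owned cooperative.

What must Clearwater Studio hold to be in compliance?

§16.1 collects or hauls waste; does not offer tattoo or body-art services; employees 26 ≤ 58 → Operating License not required.
§16.2 years in business 15 > 10 → exempt from Municipal Permit.
§16.3 years in business 15 ≤ 19; is a worker-owned cooperative (not: is a registered nonprofit) → General Business Registration not required.
§16.4 employees 26 ≥ 24; collects or hauls waste; is a worker-owned cooperative → Large Employer Authorization required.
§16.5 is a worker-owned cooperative; employees 26 ≤ 57; floor area 12,000 square feet ≥ 1,800 square feet → Municipal Permit required.
§16.6 collects or hauls waste; does not offer tattoo or body-art services → Trade Certificate not required.
§16.7 employees 26 ≤ 67; is a worker-owned cooperative → Annual Registration not required.
§16.8 does not operate vehicles for hire; years in business 15 ≥ 11 → Operating Permit not required.

Large Employer Authorization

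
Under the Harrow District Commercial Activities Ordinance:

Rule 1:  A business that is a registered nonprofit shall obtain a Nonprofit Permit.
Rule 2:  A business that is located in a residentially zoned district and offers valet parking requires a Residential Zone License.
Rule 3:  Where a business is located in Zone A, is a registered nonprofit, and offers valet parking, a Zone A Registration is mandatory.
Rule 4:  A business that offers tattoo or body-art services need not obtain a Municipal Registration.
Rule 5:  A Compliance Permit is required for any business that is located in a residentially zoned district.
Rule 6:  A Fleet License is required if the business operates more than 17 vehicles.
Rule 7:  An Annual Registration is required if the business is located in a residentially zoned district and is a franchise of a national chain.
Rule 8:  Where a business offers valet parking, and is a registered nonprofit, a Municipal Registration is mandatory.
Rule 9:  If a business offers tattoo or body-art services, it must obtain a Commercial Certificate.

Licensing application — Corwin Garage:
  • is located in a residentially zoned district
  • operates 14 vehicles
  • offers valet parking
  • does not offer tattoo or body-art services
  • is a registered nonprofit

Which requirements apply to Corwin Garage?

Compliance Permit, Municipal Registration, Nonprofit Permit, Residential Zone License

Rule 1: is a registered nonprofit → Nonprofit Permit required.
Rule 2: is located in a residentially zoned district; offers valet parking → Residential Zone License required.
Rule 3: is located in a residentially zoned district (not: is located in Zone A); is a registered nonprofit; offers valet parking → Zone A Registration not required.
Rule 4: does not offer tattoo or body-art services → Municipal Registration exemption does not apply.
Rule 5: is located in a residentially zoned district → Compliance Permit required.
Rule 6: vehicles 14 ≤ 17 → Fleet License not required.
Rule 7: is located in a residentially zoned district; is a registered nonprofit (not: is a franchise of a national chain) → Annual Registration not required.
Rule 8: offers valet parking; is a registered nonprofit → Municipal Registration required.
Rule 9: does not offer tattoo or body-art services → Commercial Certificate not required.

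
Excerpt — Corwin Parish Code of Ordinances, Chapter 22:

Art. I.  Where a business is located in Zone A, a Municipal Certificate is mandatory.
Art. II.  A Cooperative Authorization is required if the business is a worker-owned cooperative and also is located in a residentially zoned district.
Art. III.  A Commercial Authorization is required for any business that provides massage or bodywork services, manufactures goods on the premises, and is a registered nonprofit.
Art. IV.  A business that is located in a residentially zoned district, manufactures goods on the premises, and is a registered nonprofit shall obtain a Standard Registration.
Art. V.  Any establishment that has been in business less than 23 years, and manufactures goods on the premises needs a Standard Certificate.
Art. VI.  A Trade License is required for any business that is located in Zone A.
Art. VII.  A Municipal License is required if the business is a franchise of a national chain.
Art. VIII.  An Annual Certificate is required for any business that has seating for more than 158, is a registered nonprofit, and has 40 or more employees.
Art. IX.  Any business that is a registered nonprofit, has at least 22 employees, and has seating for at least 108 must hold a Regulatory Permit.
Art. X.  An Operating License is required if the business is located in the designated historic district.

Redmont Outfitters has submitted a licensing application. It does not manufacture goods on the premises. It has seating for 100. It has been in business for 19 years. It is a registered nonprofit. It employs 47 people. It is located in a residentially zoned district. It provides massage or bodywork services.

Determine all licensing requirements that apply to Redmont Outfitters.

Art. I. is located in a residentially zoned district (not: is located in Zone A) → Municipal Certificate not required.
Art. II. is a registered nonprofit (not: is a worker-owned cooperative); is located in a residentially zoned district → Cooperative Authorization not required.
Art. III. provides massage or bodywork services; does not manufacture goods on the premises; is a registered nonprofit → Commercial Authorization not required.
Art. IV. is located in a residentially zoned district; does not manufacture goods on the premises; is a registered nonprofit → Standard Registration not required.
Art. V. years in business 19 < 23; does not manufacture goods on the premises → Standard Certificate not required.
Art. VI. is located in a residentially zoned district (not: is located in Zone A) → Trade License not required.
Art. VII. is a registered nonprofit (not: is a franchise of a national chain) → Municipal License not required.
Art. VIII. seating 100 ≤ 158; is a registered nonprofit; employees 47 ≥ 40 → Annual Certificate not required.
Art. IX. is a registered nonprofit; employees 47 ≥ 22; seating 100 < 108 → Regulatory Permit not required.
Art. X. is located in a residentially zoned district (not: is located in the designated historic district) → Operating License not required.

None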